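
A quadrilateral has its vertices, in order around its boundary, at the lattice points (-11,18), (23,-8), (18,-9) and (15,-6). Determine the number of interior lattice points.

76

Using the shoelace formula, 2A = |[(-11)·(-8) − 23·18] + [23·(-9) − 18·(-8)] + [18·(-6) − 15·(-9)] + [15·18 − (-11)·(-6)]| = 158, so the area is 79.
Along each edge there are gcd(|Δx|,|Δy|)+1 lattice points, so counting each shared vertex once the boundary has gcd(34,26) + gcd(5,1) + gcd(3,3) + gcd(26,24) = 2+1+3+2 = 8.
By Pick's theorem A = I + B/2 − 1, so I = 79 − 8/2 + 1 = 76.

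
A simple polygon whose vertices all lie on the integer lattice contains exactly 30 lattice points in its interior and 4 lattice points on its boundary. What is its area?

31

By Pick's theorem, A = I + B/2 − 1 = 30 + 4/2 − 1 = 31.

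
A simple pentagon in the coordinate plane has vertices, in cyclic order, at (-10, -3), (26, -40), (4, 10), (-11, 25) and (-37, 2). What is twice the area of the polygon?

By the shoelace formula, twice the signed area is |((-10)·(-40) − 26·(-3)) + (26·10 − 4·(-40)) + (4·25 − (-11)·10) + ((-11)·2 − (-37)·25) + ((-37)·(-3) − (-10)·2)| = 2142, so the area is 1071.

2142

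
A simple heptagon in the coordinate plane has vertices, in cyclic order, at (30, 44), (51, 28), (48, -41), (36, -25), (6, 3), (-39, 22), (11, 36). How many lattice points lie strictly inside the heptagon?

3143

Using the shoelace formula, 2A = |[30·28 − 51·44] + [51·(-41) − 48·28] + [48·(-25) − 36·(-41)] + [36·3 − 6·(-25)] + [6·22 − (-39)·3] + [(-39)·36 − 11·22] + [11·44 − 30·36]| = 6298, so the area is 3149.
Along each edge there are gcd(|Δx|,|Δy|)+1 lattice points, so counting each shared vertex once the boundary has gcd(21,16) + gcd(3,69) + gcd(12,16) + gcd(30,28) + gcd(45,19) + gcd(50,14) + gcd(19,8) = 1+3+4+2+1+2+1 = 14.
By Pick's theorem A = I + B/2 − 1, so I = 3149 − 14/2 + 1 = 3143.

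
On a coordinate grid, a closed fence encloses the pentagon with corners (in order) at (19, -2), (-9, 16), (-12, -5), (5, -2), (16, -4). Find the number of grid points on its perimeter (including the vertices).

8

The number of boundary lattice points is Σ gcd(|Δx|,|Δy|) = gcd(28,18) + gcd(3,21) + gcd(17,3) + gcd(11,2) + gcd(3,2) = 2+3+1+1+1 = 8.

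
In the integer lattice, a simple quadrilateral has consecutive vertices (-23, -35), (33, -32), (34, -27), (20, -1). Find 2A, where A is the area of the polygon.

Using the shoelace formula, 2A = |((-23)·(-32) − 33·(-35)) + (33·(-27) − 34·(-32)) + (34·(-1) − 20·(-27)) + (20·(-35) − (-23)·(-1))| = 1871, so the area is 935.5.

1871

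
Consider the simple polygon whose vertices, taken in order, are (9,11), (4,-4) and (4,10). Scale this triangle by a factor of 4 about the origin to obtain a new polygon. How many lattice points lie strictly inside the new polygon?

By the shoelace formula, twice the signed area is |[9·(-4) − 4·11] + [4·10 − 4·(-4)] + [4·11 − 9·10]| = 70, so the area is 35.
Along each edge there are gcd(|Δx|,|Δy|)+1 lattice points, so counting each shared vertex once the boundary has gcd(5,15) + gcd(0,14) + gcd(5,1) = 5+14+1 = 20.
Scaling by 4 multiplies the area by 4² = 16 (so the new area is 560) and multiplies the boundary lattice-point count by 4, giving 80.
By Pick's theorem, the interior count of the dilated polygon is 560 − 80/2 + 1 = 521.

521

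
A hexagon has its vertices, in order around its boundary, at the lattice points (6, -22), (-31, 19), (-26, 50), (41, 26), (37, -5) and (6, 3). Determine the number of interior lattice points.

2749

Using the shoelace formula, 2A = |[6·19 − (-31)·(-22)] + [(-31)·50 − (-26)·19] + [(-26)·26 − 41·50] + [41·(-5) − 37·26] + [37·3 − 6·(-5)] + [6·(-22) − 6·3]| = 5526, so the area is 2763.
The number of boundary lattice points is Σ gcd(|Δx|,|Δy|) = gcd(37,41) + gcd(5,31) + gcd(67,24) + gcd(4,31) + gcd(31,8) + gcd(0,25) = 1+1+1+1+1+25 = 30.
Pick's theorem gives I = A − B/2 + 1 = 2763 − 30/2 + 1 = 2749.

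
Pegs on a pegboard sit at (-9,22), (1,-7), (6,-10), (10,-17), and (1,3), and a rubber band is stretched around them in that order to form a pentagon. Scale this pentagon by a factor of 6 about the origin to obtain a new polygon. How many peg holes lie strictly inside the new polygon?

2992

The shoelace formula gives twice the area as |((-9)·(-7) − 1·22) + (1·(-10) − 6·(-7)) + (6·(-17) − 10·(-10)) + (10·3 − 1·(-17)) + (1·22 − (-9)·3)| = 167, so the area is 167/2.
Along each edge there are gcd(|Δx|,|Δy|)+1 lattice points, so counting each shared vertex once the boundary has gcd(10,29) + gcd(5,3) + gcd(4,7) + gcd(9,20) + gcd(10,19) = 1+1+1+1+1 = 5.
Scaling by 6 multiplies the area by 6² = 36 (so the new area is 3006) and multiplies the boundary lattice-point count by 6, giving 30.
By Pick's theorem, the interior count of the dilated polygon is 3006 − 30/2 + 1 = 2992.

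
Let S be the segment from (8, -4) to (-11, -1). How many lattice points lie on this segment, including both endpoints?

The number of lattice points on a segment between lattice points is gcd(|Δx|,|Δy|) + 1 = gcd(19,3) + 1 = 1 + 1 = 2.

2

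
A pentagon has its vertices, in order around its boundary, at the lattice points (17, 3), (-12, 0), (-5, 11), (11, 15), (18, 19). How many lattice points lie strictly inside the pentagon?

308

By the shoelace formula, twice the signed area is |(17·0 − (-12)·3) + ((-12)·11 − (-5)·0) + ((-5)·15 − 11·11) + (11·19 − 18·15) + (18·3 − 17·19)| = 622, so the area is 311.
Summing gcd(|Δx|,|Δy|) over the edges gives the boundary count: gcd(29,3) + gcd(7,11) + gcd(16,4) + gcd(7,4) + gcd(1,16) = 1+1+4+1+1 = 8.
Pick's theorem gives I = A − B/2 + 1 = 311 − 8/2 + 1 = 308.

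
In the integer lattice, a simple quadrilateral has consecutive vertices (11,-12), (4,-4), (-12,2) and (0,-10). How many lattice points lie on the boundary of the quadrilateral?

Summing gcd(|Δx|,|Δy|) over the edges gives the boundary count: gcd(7,8) + gcd(16,6) + gcd(12,12) + gcd(11,2) = 1+2+12+1 = 16.

16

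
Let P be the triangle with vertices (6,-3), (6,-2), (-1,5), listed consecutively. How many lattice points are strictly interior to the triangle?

By the shoelace formula, twice the signed area is |(6·(-2) − 6·(-3)) + (6·5 − (-1)·(-2)) + ((-1)·(-3) − 6·5)| = 7, so the area is 3.5.
Summing gcd(|Δx|,|Δy|) over the edges gives the boundary count: gcd(0,1) + gcd(7,7) + gcd(7,8) = 1+7+1 = 9.
By Pick's theorem A = I + B/2 − 1, so I = 3.5 − 9/2 + 1 = 0.

0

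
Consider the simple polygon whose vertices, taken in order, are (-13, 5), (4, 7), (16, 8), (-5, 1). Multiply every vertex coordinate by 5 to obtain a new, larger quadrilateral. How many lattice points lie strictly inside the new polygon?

1806

The shoelace formula gives twice the area as |((-13)·7 − 4·5) + (4·8 − 16·7) + (16·1 − (-5)·8) + ((-5)·5 − (-13)·1)| = 147, so the area is 73.5.
Summing gcd(|Δx|,|Δy|) over the edges gives the boundary count: gcd(17,2) + gcd(12,1) + gcd(21,7) + gcd(8,4) = 1+1+7+4 = 13.
Scaling by 5 multiplies the area by 5² = 25 (so the new area is 1837.5) and multiplies the boundary lattice-point count by 5, giving 65.
By Pick's theorem, the interior count of the dilated polygon is 1837.5 − 65/2 + 1 = 1806.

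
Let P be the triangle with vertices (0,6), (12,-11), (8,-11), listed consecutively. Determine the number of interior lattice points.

By the shoelace formula, twice the signed area is |(0·(-11) − 12·6) + (12·(-11) − 8·(-11)) + (8·6 − 0·(-11))| = 68, so the area is 34.
Summing gcd(|Δx|,|Δy|) over the edges gives the boundary count: gcd(12,17) + gcd(4,0) + gcd(8,17) = 1+4+1 = 6.
Pick's theorem gives I = A − B/2 + 1 = 34 − 6/2 + 1 = 32.

32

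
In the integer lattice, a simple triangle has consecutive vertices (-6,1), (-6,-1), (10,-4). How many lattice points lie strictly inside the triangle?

The shoelace formula gives twice the area as |[(-6)·(-1) − (-6)·1] + [(-6)·(-4) − 10·(-1)] + [10·1 − (-6)·(-4)]| = 32, so the area is 16.
Summing gcd(|Δx|,|Δy|) over the edges gives the boundary count: gcd(0,2) + gcd(16,3) + gcd(16,5) = 2+1+1 = 4.
By Pick's theorem A = I + B/2 − 1, so I = 16 − 4/2 + 1 = 15.

15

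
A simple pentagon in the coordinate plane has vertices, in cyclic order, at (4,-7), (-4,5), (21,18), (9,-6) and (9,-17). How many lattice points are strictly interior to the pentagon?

268

By the shoelace formula, twice the signed area is |[4·5 − (-4)·(-7)] + [(-4)·18 − 21·5] + [21·(-6) − 9·18] + [9·(-17) − 9·(-6)] + [9·(-7) − 4·(-17)]| = 567, so the area is 283.5.
The number of boundary lattice points is Σ gcd(|Δx|,|Δy|) = gcd(8,12) + gcd(25,13) + gcd(12,24) + gcd(0,11) + gcd(5,10) = 4+1+12+11+5 = 33.
By Pick's theorem A = I + B/2 − 1, so I = 283.5 − 33/2 + 1 = 268.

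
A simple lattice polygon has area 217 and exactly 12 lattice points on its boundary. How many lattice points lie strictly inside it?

Pick's theorem A = I + B/2 − 1 rearranges to I = A − B/2 + 1 = 217 − 12/2 + 1 = 212.

212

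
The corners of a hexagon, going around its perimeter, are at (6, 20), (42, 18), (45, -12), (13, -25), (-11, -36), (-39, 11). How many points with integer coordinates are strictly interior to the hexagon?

3057

The shoelace formula gives twice the area as |[6·18 − 42·20] + [42·(-12) − 45·18] + [45·(-25) − 13·(-12)] + [13·(-36) − (-11)·(-25)] + [(-11)·11 − (-39)·(-36)] + [(-39)·20 − 6·11]| = 6129, so the area is 6129/2.
Along each edge there are gcd(|Δx|,|Δy|)+1 lattice points, so counting each shared vertex once the boundary has gcd(36,2) + gcd(3,30) + gcd(32,13) + gcd(24,11) + gcd(28,47) + gcd(45,9) = 2+3+1+1+1+9 = 17.
Pick's theorem gives I = A − B/2 + 1 = 6129/2 − 17/2 + 1 = 3057.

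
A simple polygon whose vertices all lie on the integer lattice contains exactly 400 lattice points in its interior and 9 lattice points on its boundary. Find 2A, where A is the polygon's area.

By Pick's theorem, A = I + B/2 − 1 = 400 + 9/2 − 1 = 807/2.
Hence 2A = 807.

807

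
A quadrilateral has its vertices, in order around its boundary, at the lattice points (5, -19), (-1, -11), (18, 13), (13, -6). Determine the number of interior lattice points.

190

By the shoelace formula, twice the signed area is |[5·(-11) − (-1)·(-19)] + [(-1)·13 − 18·(-11)] + [18·(-6) − 13·13] + [13·(-19) − 5·(-6)]| = 383, so the area is 191.5.
The number of boundary lattice points is Σ gcd(|Δx|,|Δy|) = gcd(6,8) + gcd(19,24) + gcd(5,19) + gcd(8,13) = 2+1+1+1 = 5.
By Pick's theorem A = I + B/2 − 1, so I = 191.5 − 5/2 + 1 = 190.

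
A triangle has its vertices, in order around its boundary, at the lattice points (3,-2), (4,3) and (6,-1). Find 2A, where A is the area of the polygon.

14

The shoelace formula gives twice the area as |(3·3 − 4·(-2)) + (4·(-1) − 6·3) + (6·(-2) − 3·(-1))| = 14, so the area is 7.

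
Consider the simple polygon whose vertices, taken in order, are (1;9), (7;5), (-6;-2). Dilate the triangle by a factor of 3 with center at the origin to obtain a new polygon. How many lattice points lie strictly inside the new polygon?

The shoelace formula gives twice the area as |(1·5 − 7·9) + (7·(-2) − (-6)·5) + ((-6)·9 − 1·(-2))| = 94, so the area is 47.
Summing gcd(|Δx|,|Δy|) over the edges gives the boundary count: gcd(6,4) + gcd(13,7) + gcd(7,11) = 2+1+1 = 4.
Scaling by 3 multiplies the area by 3² = 9 (so the new area is 423) and multiplies the boundary lattice-point count by 3, giving 12.
By Pick's theorem, the interior count of the dilated polygon is 423 − 12/2 + 1 = 418.

418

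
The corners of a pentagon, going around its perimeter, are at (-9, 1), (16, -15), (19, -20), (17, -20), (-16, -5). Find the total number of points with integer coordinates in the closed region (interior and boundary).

216

By the shoelace formula, twice the signed area is |[(-9)·(-15) − 16·1] + [16·(-20) − 19·(-15)] + [19·(-20) − 17·(-20)] + [17·(-5) − (-16)·(-20)] + [(-16)·1 − (-9)·(-5)]| = 422, so the area is 211.
Along each edge there are gcd(|Δx|,|Δy|)+1 lattice points, so counting each shared vertex once the boundary has gcd(25,16) + gcd(3,5) + gcd(2,0) + gcd(33,15) + gcd(7,6) = 1+1+2+3+1 = 8.
Pick's theorem gives I = A − B/2 + 1 = 211 − 8/2 + 1 = 208, so the closed region contains I + B = 208 + 8 = 216 lattice points.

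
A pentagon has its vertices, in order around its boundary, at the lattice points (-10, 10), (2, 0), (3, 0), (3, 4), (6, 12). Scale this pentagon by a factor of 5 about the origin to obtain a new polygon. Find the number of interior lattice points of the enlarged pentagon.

The shoelace formula gives twice the area as |((-10)·0 − 2·10) + (2·0 − 3·0) + (3·4 − 3·0) + (3·12 − 6·4) + (6·10 − (-10)·12)| = 184, so the area is 92.
The number of boundary lattice points is Σ gcd(|Δx|,|Δy|) = gcd(12,10) + gcd(1,0) + gcd(0,4) + gcd(3,8) + gcd(16,2) = 2+1+4+1+2 = 10.
Scaling by 5 multiplies the area by 5² = 25 (so the new area is 2300) and multiplies the boundary lattice-point count by 5, giving 50.
By Pick's theorem, the interior count of the dilated polygon is 2300 − 50/2 + 1 = 2276.

2276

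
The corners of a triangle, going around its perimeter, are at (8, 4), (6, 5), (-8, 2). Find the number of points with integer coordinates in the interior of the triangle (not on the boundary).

The shoelace formula gives twice the area as |(8·5 − 6·4) + (6·2 − (-8)·5) + ((-8)·4 − 8·2)| = 20, so the area is 10.
Along each edge there are gcd(|Δx|,|Δy|)+1 lattice points, so counting each shared vertex once the boundary has gcd(2,1) + gcd(14,3) + gcd(16,2) = 1+1+2 = 4.
By Pick's theorem A = I + B/2 − 1, so I = 10 − 4/2 + 1 = 9.

9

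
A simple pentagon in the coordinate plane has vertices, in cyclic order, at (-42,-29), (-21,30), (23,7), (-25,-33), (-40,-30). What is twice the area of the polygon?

The shoelace formula gives twice the area as |((-42)·30 − (-21)·(-29)) + ((-21)·7 − 23·30) + (23·(-33) − (-25)·7) + ((-25)·(-30) − (-40)·(-33)) + ((-40)·(-29) − (-42)·(-30))| = 3960, so the area is 1980.

3960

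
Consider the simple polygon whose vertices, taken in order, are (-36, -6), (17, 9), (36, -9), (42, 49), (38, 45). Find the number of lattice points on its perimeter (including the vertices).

9

Along each edge there are gcd(|Δx|,|Δy|)+1 lattice points, so counting each shared vertex once the boundary has gcd(53,15) + gcd(19,18) + gcd(6,58) + gcd(4,4) + gcd(74,51) = 1+1+2+4+1 = 9.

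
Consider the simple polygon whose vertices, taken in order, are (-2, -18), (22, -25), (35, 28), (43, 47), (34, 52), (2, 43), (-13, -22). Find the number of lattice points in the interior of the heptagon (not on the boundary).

By the shoelace formula, twice the signed area is |[(-2)·(-25) − 22·(-18)] + [22·28 − 35·(-25)] + [35·47 − 43·28] + [43·52 − 34·47] + [34·43 − 2·52] + [2·(-22) − (-13)·43] + [(-13)·(-18) − (-2)·(-22)]| = 5079, so the area is 2539.5.
The number of boundary lattice points is Σ gcd(|Δx|,|Δy|) = gcd(24,7) + gcd(13,53) + gcd(8,19) + gcd(9,5) + gcd(32,9) + gcd(15,65) + gcd(11,4) = 1+1+1+1+1+5+1 = 11.
Pick's theorem gives I = A − B/2 + 1 = 2539.5 − 11/2 + 1 = 2535.

2535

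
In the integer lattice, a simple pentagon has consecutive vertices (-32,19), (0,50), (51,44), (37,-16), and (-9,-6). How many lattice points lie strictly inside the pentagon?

3658

By the shoelace formula, twice the signed area is |[(-32)·50 − 0·19] + [0·44 − 51·50] + [51·(-16) − 37·44] + [37·(-6) − (-9)·(-16)] + [(-9)·19 − (-32)·(-6)]| = 7323, so the area is 3661.5.
Summing gcd(|Δx|,|Δy|) over the edges gives the boundary count: gcd(32,31) + gcd(51,6) + gcd(14,60) + gcd(46,10) + gcd(23,25) = 1+3+2+2+1 = 9.
By Pick's theorem A = I + B/2 − 1, so I = 3661.5 − 9/2 + 1 = 3658.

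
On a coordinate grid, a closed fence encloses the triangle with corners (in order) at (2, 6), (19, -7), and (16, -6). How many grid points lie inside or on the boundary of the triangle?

Using the shoelace formula, 2A = |[2·(-7) − 19·6] + [19·(-6) − 16·(-7)] + [16·6 − 2·(-6)]| = 22, so the area is 11.
Along each edge there are gcd(|Δx|,|Δy|)+1 lattice points, so counting each shared vertex once the boundary has gcd(17,13) + gcd(3,1) + gcd(14,12) = 1+1+2 = 4.
Pick's theorem gives I = A − B/2 + 1 = 11 − 4/2 + 1 = 10, so the closed region contains I + B = 10 + 4 = 14 lattice points.

14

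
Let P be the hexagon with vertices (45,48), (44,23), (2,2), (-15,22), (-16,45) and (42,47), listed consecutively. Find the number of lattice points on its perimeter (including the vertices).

27

The number of boundary lattice points is Σ gcd(|Δx|,|Δy|) = gcd(1,25) + gcd(42,21) + gcd(17,20) + gcd(1,23) + gcd(58,2) + gcd(3,1) = 1+21+1+1+2+1 = 27.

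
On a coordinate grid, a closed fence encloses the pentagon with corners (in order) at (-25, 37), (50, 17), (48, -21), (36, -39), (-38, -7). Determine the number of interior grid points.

4279

The shoelace formula gives twice the area as |[(-25)·17 − 50·37] + [50·(-21) − 48·17] + [48·(-39) − 36·(-21)] + [36·(-7) − (-38)·(-39)] + [(-38)·37 − (-25)·(-7)]| = 8572, so the area is 4286.
The number of boundary lattice points is Σ gcd(|Δx|,|Δy|) = gcd(75,20) + gcd(2,38) + gcd(12,18) + gcd(74,32) + gcd(13,44) = 5+2+6+2+1 = 16.
Pick's theorem gives I = A − B/2 + 1 = 4286 − 16/2 + 1 = 4279.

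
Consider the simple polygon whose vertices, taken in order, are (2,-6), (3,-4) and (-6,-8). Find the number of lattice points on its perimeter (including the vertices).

The number of boundary lattice points is Σ gcd(|Δx|,|Δy|) = gcd(1,2) + gcd(9,4) + gcd(8,2) = 1+1+2 = 4.

4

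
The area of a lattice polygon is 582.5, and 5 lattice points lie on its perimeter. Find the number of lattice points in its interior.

581

Pick's theorem A = I + B/2 − 1 rearranges to I = A − B/2 + 1 = 582.5 − 5/2 + 1 = 581.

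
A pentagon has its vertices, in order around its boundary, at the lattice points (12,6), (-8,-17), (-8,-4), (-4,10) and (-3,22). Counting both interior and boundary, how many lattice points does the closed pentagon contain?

The shoelace formula gives twice the area as |(12·(-17) − (-8)·6) + ((-8)·(-4) − (-8)·(-17)) + ((-8)·10 − (-4)·(-4)) + ((-4)·22 − (-3)·10) + ((-3)·6 − 12·22)| = 696, so the area is 348.
The number of boundary lattice points is Σ gcd(|Δx|,|Δy|) = gcd(20,23) + gcd(0,13) + gcd(4,14) + gcd(1,12) + gcd(15,16) = 1+13+2+1+1 = 18.
Pick's theorem gives I = A − B/2 + 1 = 348 − 18/2 + 1 = 340, so the closed region contains I + B = 340 + 18 = 358 lattice points.

358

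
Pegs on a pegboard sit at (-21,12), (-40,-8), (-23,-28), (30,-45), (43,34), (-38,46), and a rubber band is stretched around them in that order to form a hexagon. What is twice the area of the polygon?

10194

By the shoelace formula, twice the signed area is |((-21)·(-8) − (-40)·12) + ((-40)·(-28) − (-23)·(-8)) + ((-23)·(-45) − 30·(-28)) + (30·34 − 43·(-45)) + (43·46 − (-38)·34) + ((-38)·12 − (-21)·46)| = 10194, so the area is 5097.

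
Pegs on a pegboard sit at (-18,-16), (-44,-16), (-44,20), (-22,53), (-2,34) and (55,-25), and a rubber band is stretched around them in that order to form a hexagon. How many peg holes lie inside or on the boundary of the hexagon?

Using the shoelace formula, 2A = |[(-18)·(-16) − (-44)·(-16)] + [(-44)·20 − (-44)·(-16)] + [(-44)·53 − (-22)·20] + [(-22)·34 − (-2)·53] + [(-2)·(-25) − 55·34] + [55·(-16) − (-18)·(-25)]| = 7684, so the area is 3842.
Summing gcd(|Δx|,|Δy|) over the edges gives the boundary count: gcd(26,0) + gcd(0,36) + gcd(22,33) + gcd(20,19) + gcd(57,59) + gcd(73,9) = 26+36+11+1+1+1 = 76.
Pick's theorem gives I = A − B/2 + 1 = 3842 − 76/2 + 1 = 3805, so the closed region contains I + B = 3805 + 76 = 3881 lattice points.

3881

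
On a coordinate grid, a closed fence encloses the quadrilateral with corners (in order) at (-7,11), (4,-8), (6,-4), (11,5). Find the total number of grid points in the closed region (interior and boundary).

143

Using the shoelace formula, 2A = |[(-7)·(-8) − 4·11] + [4·(-4) − 6·(-8)] + [6·5 − 11·(-4)] + [11·11 − (-7)·5]| = 274, so the area is 137.
Along each edge there are gcd(|Δx|,|Δy|)+1 lattice points, so counting each shared vertex once the boundary has gcd(11,19) + gcd(2,4) + gcd(5,9) + gcd(18,6) = 1+2+1+6 = 10.
Pick's theorem gives I = A − B/2 + 1 = 137 − 10/2 + 1 = 133, so the closed region contains I + B = 133 + 10 = 143 lattice points.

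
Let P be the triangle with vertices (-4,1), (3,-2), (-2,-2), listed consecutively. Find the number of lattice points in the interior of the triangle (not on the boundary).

5

Using the shoelace formula, 2A = |((-4)·(-2) − 3·1) + (3·(-2) − (-2)·(-2)) + ((-2)·1 − (-4)·(-2))| = 15, so the area is 7.5.
Summing gcd(|Δx|,|Δy|) over the edges gives the boundary count: gcd(7,3) + gcd(5,0) + gcd(2,3) = 1+5+1 = 7.
Pick's theorem gives I = A − B/2 + 1 = 7.5 − 7/2 + 1 = 5.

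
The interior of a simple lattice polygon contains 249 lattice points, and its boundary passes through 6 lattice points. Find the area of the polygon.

251

By Pick's theorem, A = I + B/2 − 1 = 249 + 6/2 − 1 = 251.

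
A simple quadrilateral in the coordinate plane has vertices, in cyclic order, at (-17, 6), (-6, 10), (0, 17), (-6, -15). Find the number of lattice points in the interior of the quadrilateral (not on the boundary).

211

By the shoelace formula, twice the signed area is |[(-17)·10 − (-6)·6] + [(-6)·17 − 0·10] + [0·(-15) − (-6)·17] + [(-6)·6 − (-17)·(-15)]| = 425, so the area is 425/2.
Summing gcd(|Δx|,|Δy|) over the edges gives the boundary count: gcd(11,4) + gcd(6,7) + gcd(6,32) + gcd(11,21) = 1+1+2+1 = 5.
Pick's theorem gives I = A − B/2 + 1 = 425/2 − 5/2 + 1 = 211.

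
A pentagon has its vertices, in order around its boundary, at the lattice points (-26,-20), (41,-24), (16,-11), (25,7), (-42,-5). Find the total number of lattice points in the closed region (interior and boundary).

By the shoelace formula, twice the signed area is |[(-26)·(-24) − 41·(-20)] + [41·(-11) − 16·(-24)] + [16·7 − 25·(-11)] + [25·(-5) − (-42)·7] + [(-42)·(-20) − (-26)·(-5)]| = 2643, so the area is 2643/2.
The number of boundary lattice points is Σ gcd(|Δx|,|Δy|) = gcd(67,4) + gcd(25,13) + gcd(9,18) + gcd(67,12) + gcd(16,15) = 1+1+9+1+1 = 13.
Pick's theorem gives I = A − B/2 + 1 = 2643/2 − 13/2 + 1 = 1316, so the closed region contains I + B = 1316 + 13 = 1329 lattice points.

1329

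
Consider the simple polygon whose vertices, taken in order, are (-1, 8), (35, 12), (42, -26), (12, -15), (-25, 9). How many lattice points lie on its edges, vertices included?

8

The number of boundary lattice points is Σ gcd(|Δx|,|Δy|) = gcd(36,4) + gcd(7,38) + gcd(30,11) + gcd(37,24) + gcd(24,1) = 4+1+1+1+1 = 8.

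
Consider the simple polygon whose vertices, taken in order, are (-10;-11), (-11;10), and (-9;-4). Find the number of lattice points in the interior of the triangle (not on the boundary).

Using the shoelace formula, 2A = |((-10)·10 − (-11)·(-11)) + ((-11)·(-4) − (-9)·10) + ((-9)·(-11) − (-10)·(-4))| = 28, so the area is 14.
Summing gcd(|Δx|,|Δy|) over the edges gives the boundary count: gcd(1,21) + gcd(2,14) + gcd(1,7) = 1+2+1 = 4.
By Pick's theorem A = I + B/2 − 1, so I = 14 − 4/2 + 1 = 13.

13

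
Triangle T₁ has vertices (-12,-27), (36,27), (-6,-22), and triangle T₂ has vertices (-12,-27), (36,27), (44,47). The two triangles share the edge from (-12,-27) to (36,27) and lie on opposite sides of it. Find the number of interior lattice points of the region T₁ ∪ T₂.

The union is the simple quadrilateral with vertices (-12,-27), (-6,-22), (36,27), (44,47) in order.
The shoelace formula gives twice the area as |((-12)·(-22) − (-6)·(-27)) + ((-6)·27 − 36·(-22)) + (36·47 − 44·27) + (44·(-27) − (-12)·47)| = 612, so the area is 306.
Along each edge there are gcd(|Δx|,|Δy|)+1 lattice points, so counting each shared vertex once the boundary has gcd(6,5) + gcd(42,49) + gcd(8,20) + gcd(56,74) = 1+7+4+2 = 14.
By Pick's theorem I = A − B/2 + 1 = 306 − 14/2 + 1 = 300.

300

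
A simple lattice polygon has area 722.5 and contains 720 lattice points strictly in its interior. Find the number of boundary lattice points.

Pick's theorem gives A = I + B/2 − 1, so B = 2(A − I + 1) = 2(722.5 − 720 + 1) = 7.

7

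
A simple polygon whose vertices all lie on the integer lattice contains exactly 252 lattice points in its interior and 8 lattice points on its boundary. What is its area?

255

By Pick's theorem, A = I + B/2 − 1 = 252 + 8/2 − 1 = 255.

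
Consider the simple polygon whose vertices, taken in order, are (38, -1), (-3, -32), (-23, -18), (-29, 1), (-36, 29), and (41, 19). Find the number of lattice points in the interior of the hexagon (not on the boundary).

2938

Using the shoelace formula, 2A = |[38·(-32) − (-3)·(-1)] + [(-3)·(-18) − (-23)·(-32)] + [(-23)·1 − (-29)·(-18)] + [(-29)·29 − (-36)·1] + [(-36)·19 − 41·29] + [41·(-1) − 38·19]| = 5887, so the area is 2943.5.
Summing gcd(|Δx|,|Δy|) over the edges gives the boundary count: gcd(41,31) + gcd(20,14) + gcd(6,19) + gcd(7,28) + gcd(77,10) + gcd(3,20) = 1+2+1+7+1+1 = 13.
Pick's theorem gives I = A − B/2 + 1 = 2943.5 − 13/2 + 1 = 2938.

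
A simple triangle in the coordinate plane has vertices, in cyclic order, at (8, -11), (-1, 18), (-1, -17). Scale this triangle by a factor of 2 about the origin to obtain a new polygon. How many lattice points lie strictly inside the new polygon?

592

Using the shoelace formula, 2A = |(8·18 − (-1)·(-11)) + ((-1)·(-17) − (-1)·18) + ((-1)·(-11) − 8·(-17))| = 315, so the area is 315/2.
Summing gcd(|Δx|,|Δy|) over the edges gives the boundary count: gcd(9,29) + gcd(0,35) + gcd(9,6) = 1+35+3 = 39.
Scaling by 2 multiplies the area by 2² = 4 (so the new area is 630) and multiplies the boundary lattice-point count by 2, giving 78.
By Pick's theorem, the interior count of the dilated polygon is 630 − 78/2 + 1 = 592.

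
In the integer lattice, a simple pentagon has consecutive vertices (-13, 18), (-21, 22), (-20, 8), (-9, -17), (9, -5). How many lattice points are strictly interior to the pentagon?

By the shoelace formula, twice the signed area is |[(-13)·22 − (-21)·18] + [(-21)·8 − (-20)·22] + [(-20)·(-17) − (-9)·8] + [(-9)·(-5) − 9·(-17)] + [9·18 − (-13)·(-5)]| = 1071, so the area is 535.5.
Summing gcd(|Δx|,|Δy|) over the edges gives the boundary count: gcd(8,4) + gcd(1,14) + gcd(11,25) + gcd(18,12) + gcd(22,23) = 4+1+1+6+1 = 13.
Pick's theorem gives I = A − B/2 + 1 = 535.5 − 13/2 + 1 = 530.

530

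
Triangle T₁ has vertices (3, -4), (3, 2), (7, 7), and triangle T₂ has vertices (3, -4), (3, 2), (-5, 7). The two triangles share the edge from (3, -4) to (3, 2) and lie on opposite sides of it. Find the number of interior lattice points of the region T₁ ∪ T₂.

The union is the simple quadrilateral with vertices (3, -4), (7, 7), (3, 2), (-5, 7) in order.
The shoelace formula gives twice the area as |(3·7 − 7·(-4)) + (7·2 − 3·7) + (3·7 − (-5)·2) + ((-5)·(-4) − 3·7)| = 72, so the area is 36.
Summing gcd(|Δx|,|Δy|) over the edges gives the boundary count: gcd(4,11) + gcd(4,5) + gcd(8,5) + gcd(8,11) = 1+1+1+1 = 4.
By Pick's theorem I = A − B/2 + 1 = 36 − 4/2 + 1 = 35.

35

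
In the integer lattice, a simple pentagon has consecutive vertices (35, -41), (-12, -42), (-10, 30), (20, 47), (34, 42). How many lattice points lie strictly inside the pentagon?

Using the shoelace formula, 2A = |(35·(-42) − (-12)·(-41)) + ((-12)·30 − (-10)·(-42)) + ((-10)·47 − 20·30) + (20·42 − 34·47) + (34·(-41) − 35·42)| = 7434, so the area is 3717.
Summing gcd(|Δx|,|Δy|) over the edges gives the boundary count: gcd(47,1) + gcd(2,72) + gcd(30,17) + gcd(14,5) + gcd(1,83) = 1+2+1+1+1 = 6.
By Pick's theorem A = I + B/2 − 1, so I = 3717 − 6/2 + 1 = 3715.

3715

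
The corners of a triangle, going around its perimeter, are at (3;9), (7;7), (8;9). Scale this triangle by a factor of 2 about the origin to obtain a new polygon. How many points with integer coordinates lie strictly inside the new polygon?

By the shoelace formula, twice the signed area is |[3·7 − 7·9] + [7·9 − 8·7] + [8·9 − 3·9]| = 10, so the area is 5.
The number of boundary lattice points is Σ gcd(|Δx|,|Δy|) = gcd(4,2) + gcd(1,2) + gcd(5,0) = 2+1+5 = 8.
Scaling by 2 multiplies the area by 2² = 4 (so the new area is 20) and multiplies the boundary lattice-point count by 2, giving 16.
By Pick's theorem, the interior count of the dilated polygon is 20 − 16/2 + 1 = 13.

13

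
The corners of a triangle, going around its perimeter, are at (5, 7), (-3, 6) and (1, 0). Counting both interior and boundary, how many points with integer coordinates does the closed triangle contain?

29

By the shoelace formula, twice the signed area is |(5·6 − (-3)·7) + ((-3)·0 − 1·6) + (1·7 − 5·0)| = 52, so the area is 26.
The number of boundary lattice points is Σ gcd(|Δx|,|Δy|) = gcd(8,1) + gcd(4,6) + gcd(4,7) = 1+2+1 = 4.
Pick's theorem gives I = A − B/2 + 1 = 26 − 4/2 + 1 = 25, so the closed region contains I + B = 25 + 4 = 29 lattice points.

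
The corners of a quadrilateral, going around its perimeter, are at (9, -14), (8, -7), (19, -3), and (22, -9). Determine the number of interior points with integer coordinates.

85

By the shoelace formula, twice the signed area is |(9·(-7) − 8·(-14)) + (8·(-3) − 19·(-7)) + (19·(-9) − 22·(-3)) + (22·(-14) − 9·(-9))| = 174, so the area is 87.
Along each edge there are gcd(|Δx|,|Δy|)+1 lattice points, so counting each shared vertex once the boundary has gcd(1,7) + gcd(11,4) + gcd(3,6) + gcd(13,5) = 1+1+3+1 = 6.
Pick's theorem gives I = A − B/2 + 1 = 87 − 6/2 + 1 = 85.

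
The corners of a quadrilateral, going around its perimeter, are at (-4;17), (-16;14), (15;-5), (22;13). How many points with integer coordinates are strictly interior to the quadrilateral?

By the shoelace formula, twice the signed area is |((-4)·14 − (-16)·17) + ((-16)·(-5) − 15·14) + (15·13 − 22·(-5)) + (22·17 − (-4)·13)| = 817, so the area is 408.5.
Along each edge there are gcd(|Δx|,|Δy|)+1 lattice points, so counting each shared vertex once the boundary has gcd(12,3) + gcd(31,19) + gcd(7,18) + gcd(26,4) = 3+1+1+2 = 7.
Pick's theorem gives I = A − B/2 + 1 = 408.5 − 7/2 + 1 = 406.

406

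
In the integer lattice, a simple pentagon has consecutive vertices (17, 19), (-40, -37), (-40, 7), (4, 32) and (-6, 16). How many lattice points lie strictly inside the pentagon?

The shoelace formula gives twice the area as |(17·(-37) − (-40)·19) + ((-40)·7 − (-40)·(-37)) + ((-40)·32 − 4·7) + (4·16 − (-6)·32) + ((-6)·19 − 17·16)| = 3067, so the area is 3067/2.
Summing gcd(|Δx|,|Δy|) over the edges gives the boundary count: gcd(57,56) + gcd(0,44) + gcd(44,25) + gcd(10,16) + gcd(23,3) = 1+44+1+2+1 = 49.
Pick's theorem gives I = A − B/2 + 1 = 3067/2 − 49/2 + 1 = 1510.

1510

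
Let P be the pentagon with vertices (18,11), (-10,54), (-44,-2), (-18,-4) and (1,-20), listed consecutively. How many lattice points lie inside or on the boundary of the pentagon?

Using the shoelace formula, 2A = |[18·54 − (-10)·11] + [(-10)·(-2) − (-44)·54] + [(-44)·(-4) − (-18)·(-2)] + [(-18)·(-20) − 1·(-4)] + [1·11 − 18·(-20)]| = 4353, so the area is 2176.5.
Summing gcd(|Δx|,|Δy|) over the edges gives the boundary count: gcd(28,43) + gcd(34,56) + gcd(26,2) + gcd(19,16) + gcd(17,31) = 1+2+2+1+1 = 7.
Pick's theorem gives I = A − B/2 + 1 = 2176.5 − 7/2 + 1 = 2174, so the closed region contains I + B = 2174 + 7 = 2181 lattice points.

2181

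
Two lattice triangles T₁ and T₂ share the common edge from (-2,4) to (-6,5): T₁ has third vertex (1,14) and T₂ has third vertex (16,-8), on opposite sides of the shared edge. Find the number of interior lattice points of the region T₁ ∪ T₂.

The union is the simple quadrilateral with vertices (-2,4), (1,14), (-6,5), (16,-8) in order.
The shoelace formula gives twice the area as |[(-2)·14 − 1·4] + [1·5 − (-6)·14] + [(-6)·(-8) − 16·5] + [16·4 − (-2)·(-8)]| = 73, so the area is 36.5.
Along each edge there are gcd(|Δx|,|Δy|)+1 lattice points, so counting each shared vertex once the boundary has gcd(3,10) + gcd(7,9) + gcd(22,13) + gcd(18,12) = 1+1+1+6 = 9.
By Pick's theorem I = A − B/2 + 1 = 36.5 − 9/2 + 1 = 33.

33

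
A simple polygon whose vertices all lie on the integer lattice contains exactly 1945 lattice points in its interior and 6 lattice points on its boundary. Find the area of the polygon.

1947

By Pick's theorem, A = I + B/2 − 1 = 1945 + 6/2 − 1 = 1947.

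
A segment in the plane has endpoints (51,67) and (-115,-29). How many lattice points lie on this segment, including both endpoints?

The number of lattice points on a segment between lattice points is gcd(|Δx|,|Δy|) + 1 = gcd(166,96) + 1 = 2 + 1 = 3.

3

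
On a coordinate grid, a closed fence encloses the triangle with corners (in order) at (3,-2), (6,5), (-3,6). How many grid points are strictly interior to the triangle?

32

By the shoelace formula, twice the signed area is |(3·5 − 6·(-2)) + (6·6 − (-3)·5) + ((-3)·(-2) − 3·6)| = 66, so the area is 33.
Along each edge there are gcd(|Δx|,|Δy|)+1 lattice points, so counting each shared vertex once the boundary has gcd(3,7) + gcd(9,1) + gcd(6,8) = 1+1+2 = 4.
Pick's theorem gives I = A − B/2 + 1 = 33 − 4/2 + 1 = 32.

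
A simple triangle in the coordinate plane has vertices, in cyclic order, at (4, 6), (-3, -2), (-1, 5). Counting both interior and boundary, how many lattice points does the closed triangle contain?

The shoelace formula gives twice the area as |(4·(-2) − (-3)·6) + ((-3)·5 − (-1)·(-2)) + ((-1)·6 − 4·5)| = 33, so the area is 33/2.
Along each edge there are gcd(|Δx|,|Δy|)+1 lattice points, so counting each shared vertex once the boundary has gcd(7,8) + gcd(2,7) + gcd(5,1) = 1+1+1 = 3.
Pick's theorem gives I = A − B/2 + 1 = 33/2 − 3/2 + 1 = 16, so the closed region contains I + B = 16 + 3 = 19 lattice points.

19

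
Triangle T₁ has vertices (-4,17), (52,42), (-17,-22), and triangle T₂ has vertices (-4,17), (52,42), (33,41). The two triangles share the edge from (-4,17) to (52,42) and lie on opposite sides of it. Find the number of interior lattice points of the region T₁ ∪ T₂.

1132

The union is the simple quadrilateral with vertices (-4,17), (-17,-22), (52,42), (33,41) in order.
Using the shoelace formula, 2A = |[(-4)·(-22) − (-17)·17] + [(-17)·42 − 52·(-22)] + [52·41 − 33·42] + [33·17 − (-4)·41]| = 2278, so the area is 1139.
Summing gcd(|Δx|,|Δy|) over the edges gives the boundary count: gcd(13,39) + gcd(69,64) + gcd(19,1) + gcd(37,24) = 13+1+1+1 = 16.
By Pick's theorem I = A − B/2 + 1 = 1139 − 16/2 + 1 = 1132.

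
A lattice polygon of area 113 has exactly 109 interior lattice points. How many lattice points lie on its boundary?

10

Pick's theorem gives A = I + B/2 − 1, so B = 2(A − I + 1) = 2(113 − 109 + 1) = 10.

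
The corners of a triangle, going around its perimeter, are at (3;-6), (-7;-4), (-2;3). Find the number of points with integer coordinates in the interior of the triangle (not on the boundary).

39

The shoelace formula gives twice the area as |(3·(-4) − (-7)·(-6)) + ((-7)·3 − (-2)·(-4)) + ((-2)·(-6) − 3·3)| = 80, so the area is 40.
The number of boundary lattice points is Σ gcd(|Δx|,|Δy|) = gcd(10,2) + gcd(5,7) + gcd(5,9) = 2+1+1 = 4.
By Pick's theorem A = I + B/2 − 1, so I = 40 − 4/2 + 1 = 39.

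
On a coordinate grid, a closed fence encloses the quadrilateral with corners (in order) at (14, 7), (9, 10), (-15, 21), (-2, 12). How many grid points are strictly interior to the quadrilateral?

By the shoelace formula, twice the signed area is |[14·10 − 9·7] + [9·21 − (-15)·10] + [(-15)·12 − (-2)·21] + [(-2)·7 − 14·12]| = 96, so the area is 48.
The number of boundary lattice points is Σ gcd(|Δx|,|Δy|) = gcd(5,3) + gcd(24,11) + gcd(13,9) + gcd(16,5) = 1+1+1+1 = 4.
By Pick's theorem A = I + B/2 − 1, so I = 48 − 4/2 + 1 = 47.

47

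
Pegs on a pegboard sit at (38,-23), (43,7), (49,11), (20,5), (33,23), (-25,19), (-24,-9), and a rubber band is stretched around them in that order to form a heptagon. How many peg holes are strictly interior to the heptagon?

2235

By the shoelace formula, twice the signed area is |[38·7 − 43·(-23)] + [43·11 − 49·7] + [49·5 − 20·11] + [20·23 − 33·5] + [33·19 − (-25)·23] + [(-25)·(-9) − (-24)·19] + [(-24)·(-23) − 38·(-9)]| = 4482, so the area is 2241.
The number of boundary lattice points is Σ gcd(|Δx|,|Δy|) = gcd(5,30) + gcd(6,4) + gcd(29,6) + gcd(13,18) + gcd(58,4) + gcd(1,28) + gcd(62,14) = 5+2+1+1+2+1+2 = 14.
By Pick's theorem A = I + B/2 − 1, so I = 2241 − 14/2 + 1 = 2235.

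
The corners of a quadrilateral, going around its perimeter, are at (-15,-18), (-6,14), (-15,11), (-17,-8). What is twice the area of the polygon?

The shoelace formula gives twice the area as |[(-15)·14 − (-6)·(-18)] + [(-6)·11 − (-15)·14] + [(-15)·(-8) − (-17)·11] + [(-17)·(-18) − (-15)·(-8)]| = 319, so the area is 159.5.

319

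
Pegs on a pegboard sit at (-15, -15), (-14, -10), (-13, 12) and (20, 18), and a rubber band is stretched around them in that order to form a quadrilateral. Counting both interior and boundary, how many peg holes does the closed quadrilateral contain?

435

Using the shoelace formula, 2A = |[(-15)·(-10) − (-14)·(-15)] + [(-14)·12 − (-13)·(-10)] + [(-13)·18 − 20·12] + [20·(-15) − (-15)·18]| = 862, so the area is 431.
Summing gcd(|Δx|,|Δy|) over the edges gives the boundary count: gcd(1,5) + gcd(1,22) + gcd(33,6) + gcd(35,33) = 1+1+3+1 = 6.
Pick's theorem gives I = A − B/2 + 1 = 431 − 6/2 + 1 = 429, so the closed region contains I + B = 429 + 6 = 435 lattice points.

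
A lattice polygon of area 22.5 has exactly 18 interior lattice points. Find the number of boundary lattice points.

11

Pick's theorem gives A = I + B/2 − 1, so B = 2(A − I + 1) = 2(22.5 − 18 + 1) = 11.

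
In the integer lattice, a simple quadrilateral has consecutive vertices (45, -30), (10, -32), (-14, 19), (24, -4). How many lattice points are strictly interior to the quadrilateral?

By the shoelace formula, twice the signed area is |(45·(-32) − 10·(-30)) + (10·19 − (-14)·(-32)) + ((-14)·(-4) − 24·19) + (24·(-30) − 45·(-4))| = 2338, so the area is 1169.
Summing gcd(|Δx|,|Δy|) over the edges gives the boundary count: gcd(35,2) + gcd(24,51) + gcd(38,23) + gcd(21,26) = 1+3+1+1 = 6.
By Pick's theorem A = I + B/2 − 1, so I = 1169 − 6/2 + 1 = 1167.

1167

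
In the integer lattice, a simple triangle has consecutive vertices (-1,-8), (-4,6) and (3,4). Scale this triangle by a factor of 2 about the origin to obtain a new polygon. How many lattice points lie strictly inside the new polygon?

179

Using the shoelace formula, 2A = |((-1)·6 − (-4)·(-8)) + ((-4)·4 − 3·6) + (3·(-8) − (-1)·4)| = 92, so the area is 46.
The number of boundary lattice points is Σ gcd(|Δx|,|Δy|) = gcd(3,14) + gcd(7,2) + gcd(4,12) = 1+1+4 = 6.
Scaling by 2 multiplies the area by 2² = 4 (so the new area is 184) and multiplies the boundary lattice-point count by 2, giving 12.
By Pick's theorem, the interior count of the dilated polygon is 184 − 12/2 + 1 = 179.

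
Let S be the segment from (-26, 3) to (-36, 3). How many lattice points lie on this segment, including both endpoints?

11

The number of lattice points on a segment between lattice points is gcd(|Δx|,|Δy|) + 1 = gcd(10,0) + 1 = 10 + 1 = 11.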